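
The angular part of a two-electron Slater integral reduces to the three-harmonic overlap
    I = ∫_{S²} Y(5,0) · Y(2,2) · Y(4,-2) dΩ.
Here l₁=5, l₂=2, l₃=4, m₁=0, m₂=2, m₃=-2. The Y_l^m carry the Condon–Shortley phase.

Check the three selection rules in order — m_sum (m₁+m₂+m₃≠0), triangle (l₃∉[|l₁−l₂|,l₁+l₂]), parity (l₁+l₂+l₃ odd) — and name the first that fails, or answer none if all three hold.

m₁+m₂+m₃ = 0 + 2 − 2 = 0  ✓
triangle: |5−2|=3 ≤ l₃=4 ≤ 5+2=7  ✓
parity: l₁+l₂+l₃ = 11 is odd  ✗

parity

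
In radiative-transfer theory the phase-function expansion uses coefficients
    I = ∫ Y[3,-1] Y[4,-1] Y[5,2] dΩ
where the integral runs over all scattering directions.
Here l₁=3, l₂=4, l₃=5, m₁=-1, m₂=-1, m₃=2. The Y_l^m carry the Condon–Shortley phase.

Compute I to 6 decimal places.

0.148044

Checks pass: Σm=0; 12 even; l₃=5∈[1,7].
(2·3+1)(2·4+1)(2·5+1) = 693
Δ: 2! 4! 6! / 13! → 1/180180
sum: t=0:+1/576 t=1:−1/144 t=2:+1/576 = -1/288
3j²(3 4 5; 0 0 0) = Δ·Π!·Σ² = 20/1001  (sign +1)
sum: t=0:+1/1728 t=1:−1/288 t=2:+1/960 = -1/540
3j²(3 4 5; -1 -1 2) = Δ·Π!·Σ² = 128/6435  (sign +1)
combine: 4πI² = 693·20/1001·128/6435 = 512/1859
take √, sign +1: I = 0.14804384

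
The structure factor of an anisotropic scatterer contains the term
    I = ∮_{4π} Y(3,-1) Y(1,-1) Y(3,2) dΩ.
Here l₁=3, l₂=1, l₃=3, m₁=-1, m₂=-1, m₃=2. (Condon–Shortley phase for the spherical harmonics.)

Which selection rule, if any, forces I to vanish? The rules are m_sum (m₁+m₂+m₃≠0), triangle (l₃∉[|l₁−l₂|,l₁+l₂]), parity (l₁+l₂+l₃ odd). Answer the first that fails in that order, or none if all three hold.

parity

azimuthal sum: -1 − 1 + 2 = 0  ✓
2 ≤ 3 ≤ 4 (triangle on l)  ✓
L = 3 + 1 + 3 = 7 (odd)  ✗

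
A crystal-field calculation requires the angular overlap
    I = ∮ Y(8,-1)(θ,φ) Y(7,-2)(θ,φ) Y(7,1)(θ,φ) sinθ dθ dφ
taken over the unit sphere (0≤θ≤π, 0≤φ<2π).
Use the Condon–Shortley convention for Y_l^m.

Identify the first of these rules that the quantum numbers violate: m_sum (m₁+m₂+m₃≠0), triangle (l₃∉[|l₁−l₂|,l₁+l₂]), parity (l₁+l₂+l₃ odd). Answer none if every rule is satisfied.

azimuthal sum: -1 − 2 + 1 = -2  ✗
1 ≤ 7 ≤ 15 (triangle on l)
L = 8 + 7 + 7 = 22 (even)

m_sum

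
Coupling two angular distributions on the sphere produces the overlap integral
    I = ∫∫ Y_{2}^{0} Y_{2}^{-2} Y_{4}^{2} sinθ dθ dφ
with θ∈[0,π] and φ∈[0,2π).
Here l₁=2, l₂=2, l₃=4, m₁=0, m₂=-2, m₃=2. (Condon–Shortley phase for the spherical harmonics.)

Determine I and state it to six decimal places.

m-sum 0 ✓  L=8 even ✓  0≤4≤4 ✓
Π(2lᵢ+1) = 5×5×9 = 225
triangle coeff Δ(2,2,4) = 1/630
Σ_t [0,0]: t=0:+1/16 = 1/16
(3j)²=2/35 [(2 2 4; 0 0 0)], sign=+1
Σ_t [0,0]: t=0:+1/96 = 1/96
(3j)²=1/42 [(2 2 4; 0 -2 2)], sign=+1
⇒ 4πI² = 15/49
I = (+1)√(15/49/(4π)) = 0.15607835

0.156078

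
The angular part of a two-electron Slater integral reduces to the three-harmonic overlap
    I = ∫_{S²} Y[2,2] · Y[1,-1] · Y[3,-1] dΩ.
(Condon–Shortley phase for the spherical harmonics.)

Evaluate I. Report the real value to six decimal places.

-0.082589

Checks pass: Σm=0; 6 even; l₃=3∈[1,3].
(2·2+1)(2·1+1)(2·3+1) = 105
Δ: 0! 4! 2! / 7! → 1/105
sum: t=0:+1/4 = 1/4
3j²(2 1 3; 0 0 0) = Δ·Π!·Σ² = 3/35  (sign -1)
sum: t=0:+1/48 = 1/48
3j²(2 1 3; 2 -1 -1) = Δ·Π!·Σ² = 1/105  (sign +1)
combine: 4πI² = 105·3/35·1/105 = 3/35
take √, sign -1: I = -0.08258890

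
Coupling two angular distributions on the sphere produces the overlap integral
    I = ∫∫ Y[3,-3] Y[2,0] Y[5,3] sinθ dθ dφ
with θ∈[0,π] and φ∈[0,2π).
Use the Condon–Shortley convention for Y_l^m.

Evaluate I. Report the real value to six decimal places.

Checks pass: Σm=0; 10 even; l₃=5∈[1,5].
(2·3+1)(2·2+1)(2·5+1) = 385
Δ: 0! 6! 4! / 11! → 1/2310
sum: t=0:+1/144 = 1/144
3j²(3 2 5; 0 0 0) = Δ·Π!·Σ² = 10/231  (sign -1)
sum: t=0:+1/2880 = 1/2880
3j²(3 2 5; -3 0 3) = Δ·Π!·Σ² = 2/165  (sign +1)
combine: 4πI² = 385·10/231·2/165 = 20/99
take √, sign -1: I = -0.12679218

-0.126792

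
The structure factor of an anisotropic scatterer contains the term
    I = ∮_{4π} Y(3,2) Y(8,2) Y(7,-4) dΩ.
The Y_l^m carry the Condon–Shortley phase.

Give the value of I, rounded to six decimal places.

m-sum 0 ✓  L=18 even ✓  5≤7≤11 ✓
Π(2lᵢ+1) = 7×17×15 = 1785
triangle coeff Δ(3,8,7) = 1/5290740
Σ_t [1,3]: t=1:−1/7257600 t=2:+1/2073600 t=3:−1/7257600 = 1/4838400
(3j)²=252/20995 [(3 8 7; 0 0 0)], sign=-1
Σ_t [0,1]: t=0:+1/174182400 t=1:−1/26127360 = -17/522547200
(3j)²=935/62244 [(3 8 7; 2 2 -4)], sign=+1
⇒ 4πI² = 19635/61009
I = (-1)√(19635/61009/(4π)) = -0.16003448

-0.160034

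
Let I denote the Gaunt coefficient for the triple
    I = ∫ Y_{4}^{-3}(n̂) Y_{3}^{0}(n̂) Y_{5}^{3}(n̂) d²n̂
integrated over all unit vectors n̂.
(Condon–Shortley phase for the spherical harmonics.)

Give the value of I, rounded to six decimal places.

0.103862

Rules hold: Σm=0, L=12 even, 1≤5≤7.
N = 9·7·11 = 693
Δ = 2!·6!·4!/13! = 1/180180
Racah Σ t=0..2: t=0:+1/576 t=1:−1/144 t=2:+1/576 = -1/288
⇒ 3j(4 3 5; 0 0 0)² = 20/1001, sgn +1
Racah Σ t=1..2: t=1:−1/2880 t=2:+1/1440 = 1/2880
⇒ 3j(4 3 5; -3 0 3)² = 7/715, sgn +1
4πI² = N·(3j₀)²·(3jₘ)² = 252/1859
I = +1·√(0.135557/4π) = 0.10386175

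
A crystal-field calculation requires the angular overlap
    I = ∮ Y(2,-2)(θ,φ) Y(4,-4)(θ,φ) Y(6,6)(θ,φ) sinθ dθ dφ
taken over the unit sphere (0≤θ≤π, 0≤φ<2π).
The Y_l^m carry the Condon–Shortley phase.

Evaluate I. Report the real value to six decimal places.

0.353849

Rules hold: Σm=0, L=12 even, 2≤6≤6.
N = 5·9·13 = 585
Δ = 0!·4!·8!/13! = 1/6435
Racah Σ t=0..0: t=0:+1/2304 = 1/2304
⇒ 3j(2 4 6; 0 0 0)² = 5/143, sgn +1
Racah Σ t=0..0: t=0:+1/967680 = 1/967680
⇒ 3j(2 4 6; -2 -4 6)² = 1/13, sgn +1
4πI² = N·(3j₀)²·(3jₘ)² = 225/143
I = +1·√(1.57343/4π) = 0.35384927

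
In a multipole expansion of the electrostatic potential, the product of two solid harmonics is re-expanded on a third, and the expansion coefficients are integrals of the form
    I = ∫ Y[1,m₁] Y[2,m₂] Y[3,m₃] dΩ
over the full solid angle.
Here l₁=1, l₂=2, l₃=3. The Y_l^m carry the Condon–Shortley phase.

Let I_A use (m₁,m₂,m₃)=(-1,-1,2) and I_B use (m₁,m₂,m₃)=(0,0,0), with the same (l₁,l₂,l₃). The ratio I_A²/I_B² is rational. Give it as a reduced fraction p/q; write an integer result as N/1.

10/9

Shared (l₁,l₂,l₃)=(1,2,3): N and (l;000)² cancel in I_A²/I_B².
A: Δ = 0!·2!·4!/7! = 1/105; Racah Σ t=0..0: t=0:+1/12 = 1/12; ⇒ 3j(1 2 3; -1 -1 2)² = 2/21, sgn -1
B: Δ = 0!·2!·4!/7! = 1/105; Racah Σ t=0..0: t=0:+1/4 = 1/4; ⇒ 3j(1 2 3; 0 0 0)² = 3/35, sgn -1
I_A²/I_B² = (2/21)/(3/35) = 10/9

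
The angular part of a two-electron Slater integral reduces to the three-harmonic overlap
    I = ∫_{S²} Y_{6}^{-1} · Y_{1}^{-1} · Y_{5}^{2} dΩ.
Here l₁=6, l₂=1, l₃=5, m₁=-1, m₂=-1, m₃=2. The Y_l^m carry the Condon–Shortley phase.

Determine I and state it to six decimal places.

-0.129207

Rules hold: Σm=0, L=12 even, 5≤5≤7.
N = 13·3·11 = 429
Δ = 2!·10!·0!/13! = 1/858
Racah Σ t=1..1: t=1:−1/14400 = -1/14400
⇒ 3j(6 1 5; 0 0 0)² = 6/143, sgn +1
Racah Σ t=0..0: t=0:+1/60480 = 1/60480
⇒ 3j(6 1 5; -1 -1 2)² = 5/429, sgn -1
4πI² = N·(3j₀)²·(3jₘ)² = 30/143
I = -1·√(0.20979/4π) = -0.12920749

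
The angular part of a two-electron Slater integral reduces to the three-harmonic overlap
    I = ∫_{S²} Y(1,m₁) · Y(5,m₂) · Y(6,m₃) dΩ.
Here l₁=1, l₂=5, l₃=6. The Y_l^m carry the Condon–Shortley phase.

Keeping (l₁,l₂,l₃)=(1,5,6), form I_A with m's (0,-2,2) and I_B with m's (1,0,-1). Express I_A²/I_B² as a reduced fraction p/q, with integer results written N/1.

l's match ⇒ only the (l;m) 3-j factors differ between A and B.
A: triangle coeff Δ(1,5,6) = 1/858; Σ_t [0,0]: t=0:+1/30240 = 1/30240; (3j)²=16/429 [(1 5 6; 0 -2 2)], sign=+1
B: triangle coeff Δ(1,5,6) = 1/858; Σ_t [0,0]: t=0:+1/28800 = 1/28800; (3j)²=7/286 [(1 5 6; 1 0 -1)], sign=-1
I_A²/I_B² = (16/429)/(7/286) = 32/21

32/21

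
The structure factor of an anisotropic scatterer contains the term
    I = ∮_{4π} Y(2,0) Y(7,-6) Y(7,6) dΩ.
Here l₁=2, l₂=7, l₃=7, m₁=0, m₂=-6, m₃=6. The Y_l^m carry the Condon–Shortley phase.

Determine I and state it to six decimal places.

-0.148420

m-sum 0 ✓  L=16 even ✓  5≤7≤9 ✓
Π(2lᵢ+1) = 5×15×15 = 1125
triangle coeff Δ(2,7,7) = 1/185640
Σ_t [0,2]: t=0:+1/2419200 t=1:−1/518400 t=2:+1/2419200 = -1/907200
(3j)²=56/3315 [(2 7 7; 0 0 0)], sign=+1
Σ_t [0,1]: t=0:+1/159667200 t=1:−1/479001600 = 1/239500800
(3j)²=26/1785 [(2 7 7; 0 -6 6)], sign=-1
⇒ 4πI² = 80/289
I = (-1)√(80/289/(4π)) = -0.14841956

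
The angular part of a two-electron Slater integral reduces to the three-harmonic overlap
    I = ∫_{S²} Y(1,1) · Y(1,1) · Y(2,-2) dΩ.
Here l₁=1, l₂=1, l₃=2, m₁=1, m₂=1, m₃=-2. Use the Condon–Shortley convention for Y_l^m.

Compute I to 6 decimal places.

Rules hold: Σm=0, L=4 even, 0≤2≤2.
N = 3·3·5 = 45
Δ = 0!·2!·2!/5! = 1/30
Racah Σ t=0..0: t=0:+1/1 = 1/1
⇒ 3j(1 1 2; 0 0 0)² = 2/15, sgn +1
Racah Σ t=0..0: t=0:+1/4 = 1/4
⇒ 3j(1 1 2; 1 1 -2)² = 1/5, sgn +1
4πI² = N·(3j₀)²·(3jₘ)² = 6/5
I = +1·√(1.2/4π) = 0.30901936

0.309019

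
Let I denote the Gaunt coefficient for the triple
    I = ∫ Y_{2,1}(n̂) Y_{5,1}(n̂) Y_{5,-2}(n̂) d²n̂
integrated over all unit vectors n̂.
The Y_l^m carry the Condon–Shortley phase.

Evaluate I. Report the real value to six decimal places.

m-sum 0 ✓  L=12 even ✓  3≤5≤7 ✓
Π(2lᵢ+1) = 5×11×11 = 605
triangle coeff Δ(2,5,5) = 1/38610
Σ_t [0,2]: t=0:+1/2880 t=1:−1/576 t=2:+1/2880 = -1/960
(3j)²=10/429 [(2 5 5; 0 0 0)], sign=+1
Σ_t [0,1]: t=0:+1/2880 t=1:−1/1440 = -1/2880
(3j)²=7/715 [(2 5 5; 1 1 -2)], sign=+1
⇒ 4πI² = 70/507
I = (+1)√(70/507/(4π)) = 0.10481902

0.104819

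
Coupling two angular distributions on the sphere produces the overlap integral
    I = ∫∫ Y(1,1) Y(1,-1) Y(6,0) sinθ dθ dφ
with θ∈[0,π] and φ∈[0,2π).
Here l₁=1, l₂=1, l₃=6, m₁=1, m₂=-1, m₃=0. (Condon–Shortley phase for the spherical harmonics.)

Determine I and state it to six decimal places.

|1−1|≤6≤1+1 violated ⇒ I = 0

0.000000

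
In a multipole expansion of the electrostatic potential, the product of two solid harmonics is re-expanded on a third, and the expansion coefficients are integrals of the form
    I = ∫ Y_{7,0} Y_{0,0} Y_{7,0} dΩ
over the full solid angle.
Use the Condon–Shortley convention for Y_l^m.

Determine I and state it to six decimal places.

Rules hold: Σm=0, L=14 even, 7≤7≤7.
N = 15·1·15 = 225
Δ = 0!·14!·0!/15! = 1/15
Racah Σ t=0..0: t=0:+1/25401600 = 1/25401600
⇒ 3j(7 0 7; 0 0 0)² = 1/15, sgn -1
(m-triple is (0,0,0) — same symbol as above.)
4πI² = N·(3j₀)²·(3jₘ)² = 1/1
I = +1·√(1/4π) = 0.28209479

0.282095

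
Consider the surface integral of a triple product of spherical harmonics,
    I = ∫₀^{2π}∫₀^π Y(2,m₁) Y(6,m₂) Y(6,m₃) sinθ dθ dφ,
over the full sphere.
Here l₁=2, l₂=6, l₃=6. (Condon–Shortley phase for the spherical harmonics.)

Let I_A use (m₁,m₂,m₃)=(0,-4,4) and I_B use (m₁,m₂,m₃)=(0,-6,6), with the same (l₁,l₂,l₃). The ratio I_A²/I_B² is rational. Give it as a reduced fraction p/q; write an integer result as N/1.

1/121

Same 2,6,6: normalisation and zero-m 3j drop out of the ratio.
A: Δ: 2! 2! 10! / 15! → 1/90090; sum: t=0:+1/322560 t=1:−1/362880 t=2:+1/14515200 = 1/2419200; 3j²(2 6 6; 0 -4 4) = Δ·Π!·Σ² = 2/5005  (sign +1)
B: Δ: 2! 2! 10! / 15! → 1/90090; sum: t=0:+1/14515200 = 1/14515200; 3j²(2 6 6; 0 -6 6) = Δ·Π!·Σ² = 22/455  (sign +1)
I_A²/I_B² = (2/5005)/(22/455) = 1/121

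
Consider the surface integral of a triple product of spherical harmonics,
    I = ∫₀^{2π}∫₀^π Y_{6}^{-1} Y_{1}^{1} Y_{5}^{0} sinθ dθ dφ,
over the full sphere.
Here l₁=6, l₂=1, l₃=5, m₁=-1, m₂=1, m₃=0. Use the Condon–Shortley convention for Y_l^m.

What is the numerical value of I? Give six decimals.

m-sum 0 ✓  L=12 even ✓  5≤5≤7 ✓
Π(2lᵢ+1) = 13×3×11 = 429
triangle coeff Δ(6,1,5) = 1/858
Σ_t [1,1]: t=1:−1/14400 = -1/14400
(3j)²=6/143 [(6 1 5; 0 0 0)], sign=+1
Σ_t [2,2]: t=2:+1/28800 = 1/28800
(3j)²=7/286 [(6 1 5; -1 1 0)], sign=-1
⇒ 4πI² = 63/143
I = (-1)√(63/143/(4π)) = -0.18723944

-0.187239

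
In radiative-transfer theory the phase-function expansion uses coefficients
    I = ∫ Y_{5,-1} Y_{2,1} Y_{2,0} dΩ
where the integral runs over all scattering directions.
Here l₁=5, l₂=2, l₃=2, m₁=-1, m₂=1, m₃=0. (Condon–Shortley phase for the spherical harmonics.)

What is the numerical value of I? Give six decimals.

triangle: need 3≤l₃≤7, have 2; I=0

0.000000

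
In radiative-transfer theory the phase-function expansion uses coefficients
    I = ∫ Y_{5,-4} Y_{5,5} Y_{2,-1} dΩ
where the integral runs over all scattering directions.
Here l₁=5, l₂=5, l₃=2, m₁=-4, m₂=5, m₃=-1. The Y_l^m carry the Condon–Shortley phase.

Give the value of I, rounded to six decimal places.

-0.187924

Checks pass: Σm=0; 12 even; l₃=2∈[0,10].
(2·5+1)(2·5+1)(2·2+1) = 605
Δ: 8! 2! 2! / 13! → 1/38610
sum: t=3:−1/2880 t=4:+1/576 t=5:−1/2880 = 1/960
3j²(5 5 2; 0 0 0) = Δ·Π!·Σ² = 10/429  (sign +1)
sum: t=8:+1/80640 = 1/80640
3j²(5 5 2; -4 5 -1) = Δ·Π!·Σ² = 9/286  (sign -1)
combine: 4πI² = 605·10/429·9/286 = 75/169
take √, sign -1: I = -0.18792404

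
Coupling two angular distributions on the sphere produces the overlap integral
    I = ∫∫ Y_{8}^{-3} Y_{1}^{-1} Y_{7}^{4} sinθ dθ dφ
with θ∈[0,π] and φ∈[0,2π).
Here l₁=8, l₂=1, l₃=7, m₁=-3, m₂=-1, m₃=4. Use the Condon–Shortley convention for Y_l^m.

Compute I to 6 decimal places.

Rules hold: Σm=0, L=16 even, 7≤7≤9.
N = 17·3·15 = 765
Δ = 2!·14!·0!/17! = 1/2040
Racah Σ t=1..1: t=1:−1/25401600 = -1/25401600
⇒ 3j(8 1 7; 0 0 0)² = 8/255, sgn +1
Racah Σ t=0..0: t=0:+1/479001600 = 1/479001600
⇒ 3j(8 1 7; -3 -1 4)² = 1/204, sgn -1
4πI² = N·(3j₀)²·(3jₘ)² = 2/17
I = -1·√(0.117647/4π) = -0.09675772

-0.096758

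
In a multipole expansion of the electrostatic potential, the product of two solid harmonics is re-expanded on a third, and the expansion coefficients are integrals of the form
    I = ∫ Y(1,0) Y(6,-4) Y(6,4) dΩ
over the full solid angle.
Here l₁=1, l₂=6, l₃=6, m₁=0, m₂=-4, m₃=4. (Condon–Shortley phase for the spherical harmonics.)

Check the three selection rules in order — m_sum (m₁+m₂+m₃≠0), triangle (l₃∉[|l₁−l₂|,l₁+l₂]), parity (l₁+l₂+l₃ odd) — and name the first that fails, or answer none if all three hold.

parity

Σmᵢ = 0  ✓
l₃∈[|l₁−l₂|,l₁+l₂]=[5,7], have l₃=6  ✓
Σlᵢ = 13 ⇒ odd  ✗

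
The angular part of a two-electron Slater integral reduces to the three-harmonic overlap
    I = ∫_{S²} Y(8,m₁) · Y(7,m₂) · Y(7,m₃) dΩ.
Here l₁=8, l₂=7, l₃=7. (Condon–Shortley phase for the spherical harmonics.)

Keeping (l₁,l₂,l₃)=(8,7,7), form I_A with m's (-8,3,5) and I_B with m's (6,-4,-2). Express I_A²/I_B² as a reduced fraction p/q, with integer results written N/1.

Shared (l₁,l₂,l₃)=(8,7,7): N and (l;000)² cancel in I_A²/I_B².
A: Δ = 8!·8!·6!/23! = 1/22086194130; Racah Σ t=8..8: t=8:+1/78033715200 = 1/78033715200; ⇒ 3j(8 7 7; -8 3 5)² = 675/52003, sgn +1
B: Δ = 8!·8!·6!/23! = 1/22086194130; Racah Σ t=0..2: t=0:+1/2090188800 t=1:−1/1219276800 t=2:+1/6967296000 = -29/146313216000; ⇒ 3j(8 7 7; 6 -4 -2)² = 841/260015, sgn +1
I_A²/I_B² = (675/52003)/(841/260015) = 3375/841

3375/841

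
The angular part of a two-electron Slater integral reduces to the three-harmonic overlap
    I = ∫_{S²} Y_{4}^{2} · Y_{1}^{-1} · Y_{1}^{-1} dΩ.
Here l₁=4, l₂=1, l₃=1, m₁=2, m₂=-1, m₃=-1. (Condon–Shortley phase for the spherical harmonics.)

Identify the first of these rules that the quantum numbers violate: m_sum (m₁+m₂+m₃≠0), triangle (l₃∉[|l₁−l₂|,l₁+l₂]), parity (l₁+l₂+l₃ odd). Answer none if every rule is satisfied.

triangle

azimuthal sum: 2 − 1 − 1 = 0  ✓
3 ≤ 1 ≤ 5 (triangle on l)  ✗
L = 4 + 1 + 1 = 6 (even)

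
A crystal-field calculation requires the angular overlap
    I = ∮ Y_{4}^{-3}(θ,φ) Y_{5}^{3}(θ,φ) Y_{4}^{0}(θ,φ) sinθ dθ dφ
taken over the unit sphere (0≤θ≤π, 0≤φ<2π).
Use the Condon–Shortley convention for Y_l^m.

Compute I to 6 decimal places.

0.000000

L=13 odd ⇒ parity kills the (l;000) factor ⇒ I = 0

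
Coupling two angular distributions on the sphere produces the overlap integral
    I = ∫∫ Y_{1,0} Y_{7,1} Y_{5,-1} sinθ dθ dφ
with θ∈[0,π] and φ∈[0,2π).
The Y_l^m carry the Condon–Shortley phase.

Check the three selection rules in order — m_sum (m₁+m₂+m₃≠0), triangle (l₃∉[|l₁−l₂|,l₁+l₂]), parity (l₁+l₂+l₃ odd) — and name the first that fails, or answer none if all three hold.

triangle

Σmᵢ = 0  ✓
l₃∈[|l₁−l₂|,l₁+l₂]=[6,8], have l₃=5  ✗
Σlᵢ = 13 ⇒ odd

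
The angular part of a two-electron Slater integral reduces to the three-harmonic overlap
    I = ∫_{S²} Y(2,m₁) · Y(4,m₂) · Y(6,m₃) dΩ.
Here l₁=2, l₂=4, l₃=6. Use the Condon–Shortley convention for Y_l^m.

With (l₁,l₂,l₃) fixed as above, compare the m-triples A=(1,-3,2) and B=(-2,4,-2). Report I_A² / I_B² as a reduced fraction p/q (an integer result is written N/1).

32/1

Shared (l₁,l₂,l₃)=(2,4,6): N and (l;000)² cancel in I_A²/I_B².
A: Δ = 0!·4!·8!/13! = 1/6435; Racah Σ t=0..0: t=0:+1/30240 = 1/30240; ⇒ 3j(2 4 6; 1 -3 2)² = 32/6435, sgn +1
B: Δ = 0!·4!·8!/13! = 1/6435; Racah Σ t=0..0: t=0:+1/967680 = 1/967680; ⇒ 3j(2 4 6; -2 4 -2)² = 1/6435, sgn +1
I_A²/I_B² = (32/6435)/(1/6435) = 32/1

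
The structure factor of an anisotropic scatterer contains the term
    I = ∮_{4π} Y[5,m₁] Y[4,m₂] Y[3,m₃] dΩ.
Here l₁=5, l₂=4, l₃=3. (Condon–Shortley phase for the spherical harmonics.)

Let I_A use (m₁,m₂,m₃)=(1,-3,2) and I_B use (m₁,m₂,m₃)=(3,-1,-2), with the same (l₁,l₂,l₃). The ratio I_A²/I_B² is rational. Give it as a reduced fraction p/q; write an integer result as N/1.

Same 5,4,3: normalisation and zero-m 3j drop out of the ratio.
A: Δ: 6! 4! 2! / 13! → 1/180180; sum: t=0:+1/17280 t=1:−1/1440 = -11/17280; 3j²(5 4 3; 1 -3 2) = Δ·Π!·Σ² = 11/468  (sign +1)
B: Δ: 6! 4! 2! / 13! → 1/180180; sum: t=1:−1/1440 t=2:+1/1152 = 1/5760; 3j²(5 4 3; 3 -1 -2) = Δ·Π!·Σ² = 1/858  (sign -1)
I_A²/I_B² = (11/468)/(1/858) = 121/6

121/6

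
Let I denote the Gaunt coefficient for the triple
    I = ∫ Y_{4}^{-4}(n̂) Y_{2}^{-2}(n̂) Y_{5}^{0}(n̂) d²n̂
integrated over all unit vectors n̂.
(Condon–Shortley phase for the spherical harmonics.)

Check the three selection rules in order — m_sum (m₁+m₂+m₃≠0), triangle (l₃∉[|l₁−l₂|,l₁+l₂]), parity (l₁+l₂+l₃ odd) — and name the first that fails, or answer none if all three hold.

m_sum

m₁+m₂+m₃ = -4 − 2 + 0 = -6  ✗
triangle: |4−2|=2 ≤ l₃=5 ≤ 4+2=6
parity: l₁+l₂+l₃ = 11 is odd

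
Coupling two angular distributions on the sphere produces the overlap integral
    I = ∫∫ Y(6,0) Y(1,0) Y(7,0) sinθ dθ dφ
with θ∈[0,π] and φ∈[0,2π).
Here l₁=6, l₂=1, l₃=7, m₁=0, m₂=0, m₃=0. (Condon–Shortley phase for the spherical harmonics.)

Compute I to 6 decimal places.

m-sum 0 ✓  L=14 even ✓  5≤7≤7 ✓
Π(2lᵢ+1) = 13×3×15 = 585
triangle coeff Δ(6,1,7) = 1/1365
Σ_t [0,0]: t=0:+1/518400 = 1/518400
(3j)²=7/195 [(6 1 7; 0 0 0)], sign=-1
(m-triple is (0,0,0) — same symbol as above.)
⇒ 4πI² = 49/65
I = (+1)√(49/65/(4π)) = 0.24492687

0.244927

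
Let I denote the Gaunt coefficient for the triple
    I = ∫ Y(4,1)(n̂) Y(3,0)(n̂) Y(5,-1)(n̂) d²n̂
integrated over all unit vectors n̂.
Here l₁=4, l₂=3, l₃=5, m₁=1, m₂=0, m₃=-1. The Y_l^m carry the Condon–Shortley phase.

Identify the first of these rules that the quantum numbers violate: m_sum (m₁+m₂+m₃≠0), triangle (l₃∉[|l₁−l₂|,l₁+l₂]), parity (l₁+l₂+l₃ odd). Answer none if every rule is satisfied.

none

m₁+m₂+m₃ = 1 + 0 − 1 = 0  ✓
triangle: |4−3|=1 ≤ l₃=5 ≤ 4+3=7  ✓
parity: l₁+l₂+l₃ = 12 is even  ✓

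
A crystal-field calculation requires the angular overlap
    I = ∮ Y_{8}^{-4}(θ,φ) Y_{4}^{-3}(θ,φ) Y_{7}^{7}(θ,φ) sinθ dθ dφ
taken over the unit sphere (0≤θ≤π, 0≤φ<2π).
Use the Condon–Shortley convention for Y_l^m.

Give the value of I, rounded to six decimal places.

0.000000

l₁+l₂+l₃=19 is odd: 3j(l;000)=0 ⇒ I=0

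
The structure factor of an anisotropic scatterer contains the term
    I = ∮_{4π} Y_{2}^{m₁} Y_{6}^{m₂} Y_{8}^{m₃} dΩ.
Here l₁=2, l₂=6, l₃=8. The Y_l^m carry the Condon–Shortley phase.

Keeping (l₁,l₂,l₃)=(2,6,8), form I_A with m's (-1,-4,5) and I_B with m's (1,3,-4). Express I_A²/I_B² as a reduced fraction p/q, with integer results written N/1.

39/40

Shared (l₁,l₂,l₃)=(2,6,8): N and (l;000)² cancel in I_A²/I_B².
A: Δ = 0!·4!·12!/17! = 1/30940; Racah Σ t=0..0: t=0:+1/43545600 = 1/43545600; ⇒ 3j(2 6 8; -1 -4 5)² = 33/1190, sgn -1
B: Δ = 0!·4!·12!/17! = 1/30940; Racah Σ t=0..0: t=0:+1/13063680 = 1/13063680; ⇒ 3j(2 6 8; 1 3 -4)² = 44/1547, sgn +1
I_A²/I_B² = (33/1190)/(44/1547) = 39/40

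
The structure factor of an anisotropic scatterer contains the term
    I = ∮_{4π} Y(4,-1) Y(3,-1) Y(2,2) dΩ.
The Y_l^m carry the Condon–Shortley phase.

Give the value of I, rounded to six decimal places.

l₁+l₂+l₃=9 is odd: 3j(l;000)=0 ⇒ I=0

0.000000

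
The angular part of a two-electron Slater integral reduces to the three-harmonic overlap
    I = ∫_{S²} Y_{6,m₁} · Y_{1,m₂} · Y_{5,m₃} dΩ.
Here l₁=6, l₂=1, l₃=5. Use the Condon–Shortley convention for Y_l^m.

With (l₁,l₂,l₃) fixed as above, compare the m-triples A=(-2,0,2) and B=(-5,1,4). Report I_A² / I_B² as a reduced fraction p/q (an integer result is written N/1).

32/55

Shared (l₁,l₂,l₃)=(6,1,5): N and (l;000)² cancel in I_A²/I_B².
A: Δ = 2!·10!·0!/13! = 1/858; Racah Σ t=1..1: t=1:−1/30240 = -1/30240; ⇒ 3j(6 1 5; -2 0 2)² = 16/429, sgn +1
B: Δ = 2!·10!·0!/13! = 1/858; Racah Σ t=2..2: t=2:+1/725760 = 1/725760; ⇒ 3j(6 1 5; -5 1 4)² = 5/78, sgn -1
I_A²/I_B² = (16/429)/(5/78) = 32/55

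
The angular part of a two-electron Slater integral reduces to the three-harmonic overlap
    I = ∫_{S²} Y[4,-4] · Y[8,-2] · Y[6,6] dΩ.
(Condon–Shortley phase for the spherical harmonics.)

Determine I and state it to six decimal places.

-0.011709

Rules hold: Σm=0, L=18 even, 4≤6≤12.
N = 9·17·13 = 1989
Δ = 6!·2!·10!/19! = 1/23279256
Racah Σ t=2..4: t=2:+1/1658880 t=3:−1/518400 t=4:+1/1658880 = -1/1382400
⇒ 3j(4 8 6; 0 0 0)² = 504/46189, sgn -1
Racah Σ t=6..6: t=6:+1/5225472000 = 1/5225472000
⇒ 3j(4 8 6; -4 -2 6)² = 1/12597, sgn +1
4πI² = N·(3j₀)²·(3jₘ)² = 1512/877591
I = -1·√(0.0017229/4π) = -0.01170914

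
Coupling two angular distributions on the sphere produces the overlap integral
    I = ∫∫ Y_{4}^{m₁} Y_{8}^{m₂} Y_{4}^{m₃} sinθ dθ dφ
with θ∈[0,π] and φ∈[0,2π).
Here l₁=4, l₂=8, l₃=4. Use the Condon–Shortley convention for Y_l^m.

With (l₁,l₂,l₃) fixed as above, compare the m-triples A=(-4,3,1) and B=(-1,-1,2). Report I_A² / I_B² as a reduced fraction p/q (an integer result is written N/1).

55/588

l's match ⇒ only the (l;m) 3-j factors differ between A and B.
A: triangle coeff Δ(4,8,4) = 1/218790; Σ_t [8,8]: t=8:+1/29030400 = 1/29030400; (3j)²=1/1326 [(4 8 4; -4 3 1)], sign=-1
B: triangle coeff Δ(4,8,4) = 1/218790; Σ_t [5,5]: t=5:−1/1036800 = -1/1036800; (3j)²=98/12155 [(4 8 4; -1 -1 2)], sign=-1
I_A²/I_B² = (1/1326)/(98/12155) = 55/588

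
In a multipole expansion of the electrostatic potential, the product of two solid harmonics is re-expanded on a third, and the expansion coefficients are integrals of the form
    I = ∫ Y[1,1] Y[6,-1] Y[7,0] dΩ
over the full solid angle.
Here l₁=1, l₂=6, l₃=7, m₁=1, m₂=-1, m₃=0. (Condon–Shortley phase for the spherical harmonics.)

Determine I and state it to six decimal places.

Rules hold: Σm=0, L=14 even, 5≤7≤7.
N = 3·13·15 = 585
Δ = 0!·2!·12!/15! = 1/1365
Racah Σ t=0..0: t=0:+1/518400 = 1/518400
⇒ 3j(1 6 7; 0 0 0)² = 7/195, sgn -1
Racah Σ t=0..0: t=0:+1/1209600 = 1/1209600
⇒ 3j(1 6 7; 1 -1 0)² = 1/65, sgn -1
4πI² = N·(3j₀)²·(3jₘ)² = 21/65
I = +1·√(0.323077/4π) = 0.16034227

0.160342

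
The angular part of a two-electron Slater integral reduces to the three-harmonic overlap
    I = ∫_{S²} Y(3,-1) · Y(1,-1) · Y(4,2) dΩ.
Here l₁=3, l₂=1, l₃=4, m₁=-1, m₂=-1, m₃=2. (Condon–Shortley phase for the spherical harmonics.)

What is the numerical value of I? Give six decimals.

0.238414

Rules hold: Σm=0, L=8 even, 2≤4≤4.
N = 7·3·9 = 189
Δ = 0!·6!·2!/9! = 1/252
Racah Σ t=0..0: t=0:+1/36 = 1/36
⇒ 3j(3 1 4; 0 0 0)² = 4/63, sgn +1
Racah Σ t=0..0: t=0:+1/96 = 1/96
⇒ 3j(3 1 4; -1 -1 2)² = 5/84, sgn +1
4πI² = N·(3j₀)²·(3jₘ)² = 5/7
I = +1·√(0.714286/4π) = 0.23841361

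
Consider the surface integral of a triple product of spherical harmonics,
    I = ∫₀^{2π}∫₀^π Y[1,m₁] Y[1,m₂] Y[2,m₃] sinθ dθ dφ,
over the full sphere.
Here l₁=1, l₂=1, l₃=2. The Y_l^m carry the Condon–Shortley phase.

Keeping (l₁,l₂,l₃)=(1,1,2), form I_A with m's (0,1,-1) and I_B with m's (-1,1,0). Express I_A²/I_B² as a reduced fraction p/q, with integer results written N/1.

Same 1,1,2: normalisation and zero-m 3j drop out of the ratio.
A: Δ: 0! 2! 2! / 5! → 1/30; sum: t=0:+1/2 = 1/2; 3j²(1 1 2; 0 1 -1) = Δ·Π!·Σ² = 1/10  (sign -1)
B: Δ: 0! 2! 2! / 5! → 1/30; sum: t=0:+1/4 = 1/4; 3j²(1 1 2; -1 1 0) = Δ·Π!·Σ² = 1/30  (sign +1)
I_A²/I_B² = (1/10)/(1/30) = 3/1

3/1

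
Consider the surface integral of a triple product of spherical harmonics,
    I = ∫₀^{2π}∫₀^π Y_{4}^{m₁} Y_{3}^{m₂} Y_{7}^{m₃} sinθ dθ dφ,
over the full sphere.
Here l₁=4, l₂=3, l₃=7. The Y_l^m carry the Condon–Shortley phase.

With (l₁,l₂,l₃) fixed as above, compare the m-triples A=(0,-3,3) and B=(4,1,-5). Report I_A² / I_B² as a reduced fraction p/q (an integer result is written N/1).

14/33

Shared (l₁,l₂,l₃)=(4,3,7): N and (l;000)² cancel in I_A²/I_B².
A: Δ = 0!·8!·6!/15! = 1/45045; Racah Σ t=0..0: t=0:+1/414720 = 1/414720; ⇒ 3j(4 3 7; 0 -3 3)² = 2/429, sgn +1
B: Δ = 0!·8!·6!/15! = 1/45045; Racah Σ t=0..0: t=0:+1/1935360 = 1/1935360; ⇒ 3j(4 3 7; 4 1 -5)² = 1/91, sgn +1
I_A²/I_B² = (2/429)/(1/91) = 14/33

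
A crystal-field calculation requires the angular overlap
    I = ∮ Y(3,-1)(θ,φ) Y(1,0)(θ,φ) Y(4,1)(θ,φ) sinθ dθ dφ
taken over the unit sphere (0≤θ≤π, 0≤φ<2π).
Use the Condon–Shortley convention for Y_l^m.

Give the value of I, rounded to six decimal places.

-0.238414

Rules hold: Σm=0, L=8 even, 2≤4≤4.
N = 7·3·9 = 189
Δ = 0!·6!·2!/9! = 1/252
Racah Σ t=0..0: t=0:+1/36 = 1/36
⇒ 3j(3 1 4; 0 0 0)² = 4/63, sgn +1
Racah Σ t=0..0: t=0:+1/48 = 1/48
⇒ 3j(3 1 4; -1 0 1)² = 5/84, sgn -1
4πI² = N·(3j₀)²·(3jₘ)² = 5/7
I = -1·√(0.714286/4π) = -0.23841361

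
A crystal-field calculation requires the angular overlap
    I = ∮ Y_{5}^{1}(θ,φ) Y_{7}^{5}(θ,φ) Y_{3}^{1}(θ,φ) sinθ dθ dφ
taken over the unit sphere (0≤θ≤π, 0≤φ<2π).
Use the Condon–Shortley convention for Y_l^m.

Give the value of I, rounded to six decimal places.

0.000000

m-sum = 1 + 5 + 1 = 7 ≠ 0 ⇒ I = 0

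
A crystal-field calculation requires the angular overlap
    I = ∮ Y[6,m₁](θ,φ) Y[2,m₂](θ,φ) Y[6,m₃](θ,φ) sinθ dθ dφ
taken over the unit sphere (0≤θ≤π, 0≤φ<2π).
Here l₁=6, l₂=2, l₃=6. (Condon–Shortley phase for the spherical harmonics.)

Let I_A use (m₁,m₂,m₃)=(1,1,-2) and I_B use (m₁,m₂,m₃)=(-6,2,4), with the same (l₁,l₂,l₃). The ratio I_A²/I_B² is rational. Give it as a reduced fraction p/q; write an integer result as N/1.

15/11

Same 6,2,6: normalisation and zero-m 3j drop out of the ratio.
A: Δ: 2! 10! 2! / 15! → 1/90090; sum: t=1:−1/34560 t=2:+1/60480 = -1/80640; 3j²(6 2 6; 1 1 -2) = Δ·Π!·Σ² = 6/1001  (sign -1)
B: Δ: 2! 10! 2! / 15! → 1/90090; sum: t=2:+1/14515200 = 1/14515200; 3j²(6 2 6; -6 2 4) = Δ·Π!·Σ² = 2/455  (sign +1)
I_A²/I_B² = (6/1001)/(2/455) = 15/11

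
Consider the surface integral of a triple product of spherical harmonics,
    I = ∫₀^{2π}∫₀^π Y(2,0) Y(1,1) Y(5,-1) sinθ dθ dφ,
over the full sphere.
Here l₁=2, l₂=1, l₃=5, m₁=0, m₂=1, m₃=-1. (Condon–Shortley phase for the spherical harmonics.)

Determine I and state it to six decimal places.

0.000000

l₃=5 ∉ [1,3] — triangle fails ⇒ I = 0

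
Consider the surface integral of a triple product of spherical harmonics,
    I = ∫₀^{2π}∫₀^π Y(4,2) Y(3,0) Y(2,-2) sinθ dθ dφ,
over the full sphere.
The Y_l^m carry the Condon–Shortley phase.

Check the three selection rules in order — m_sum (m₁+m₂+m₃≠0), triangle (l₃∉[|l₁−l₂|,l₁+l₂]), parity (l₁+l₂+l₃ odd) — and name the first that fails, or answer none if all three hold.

parity

Σmᵢ = 0  ✓
l₃∈[|l₁−l₂|,l₁+l₂]=[1,7], have l₃=2  ✓
Σlᵢ = 9 ⇒ odd  ✗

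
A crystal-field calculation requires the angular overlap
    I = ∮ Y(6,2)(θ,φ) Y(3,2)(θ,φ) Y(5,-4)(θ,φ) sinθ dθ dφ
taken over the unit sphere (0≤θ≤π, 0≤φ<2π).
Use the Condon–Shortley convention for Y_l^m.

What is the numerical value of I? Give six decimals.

m-sum 0 ✓  L=14 even ✓  3≤5≤9 ✓
Π(2lᵢ+1) = 13×7×11 = 1001
triangle coeff Δ(6,3,5) = 1/675675
Σ_t [1,3]: t=1:−1/8640 t=2:+1/2304 t=3:−1/8640 = 7/34560
(3j)²=7/429 [(6 3 5; 0 0 0)], sign=-1
Σ_t [3,4]: t=3:−1/60480 t=4:+1/967680 = -1/64512
(3j)²=15/1001 [(6 3 5; 2 2 -4)], sign=+1
⇒ 4πI² = 35/143
I = (-1)√(35/143/(4π)) = -0.13956004

-0.139560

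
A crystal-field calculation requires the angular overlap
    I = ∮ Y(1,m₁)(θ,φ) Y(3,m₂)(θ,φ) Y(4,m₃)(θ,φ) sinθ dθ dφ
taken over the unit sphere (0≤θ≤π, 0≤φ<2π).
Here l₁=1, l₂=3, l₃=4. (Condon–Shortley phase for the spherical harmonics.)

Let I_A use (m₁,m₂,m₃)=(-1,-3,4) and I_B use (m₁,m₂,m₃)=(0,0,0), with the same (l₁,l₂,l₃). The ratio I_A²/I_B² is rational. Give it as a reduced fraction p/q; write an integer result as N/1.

7/4

Same 1,3,4: normalisation and zero-m 3j drop out of the ratio.
A: Δ: 0! 2! 6! / 9! → 1/252; sum: t=0:+1/1440 = 1/1440; 3j²(1 3 4; -1 -3 4) = Δ·Π!·Σ² = 1/9  (sign +1)
B: Δ: 0! 2! 6! / 9! → 1/252; sum: t=0:+1/36 = 1/36; 3j²(1 3 4; 0 0 0) = Δ·Π!·Σ² = 4/63  (sign +1)
I_A²/I_B² = (1/9)/(4/63) = 7/4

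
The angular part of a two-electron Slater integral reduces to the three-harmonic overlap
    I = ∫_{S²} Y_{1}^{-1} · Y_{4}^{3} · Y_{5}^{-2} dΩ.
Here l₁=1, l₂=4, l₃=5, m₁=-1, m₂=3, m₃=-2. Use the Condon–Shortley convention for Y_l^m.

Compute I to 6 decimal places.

0.085055

Rules hold: Σm=0, L=10 even, 3≤5≤5.
N = 3·9·11 = 297
Δ = 0!·2!·8!/11! = 1/495
Racah Σ t=0..0: t=0:+1/576 = 1/576
⇒ 3j(1 4 5; 0 0 0)² = 5/99, sgn -1
Racah Σ t=0..0: t=0:+1/10080 = 1/10080
⇒ 3j(1 4 5; -1 3 -2)² = 1/165, sgn -1
4πI² = N·(3j₀)²·(3jₘ)² = 1/11
I = +1·√(0.0909091/4π) = 0.08505478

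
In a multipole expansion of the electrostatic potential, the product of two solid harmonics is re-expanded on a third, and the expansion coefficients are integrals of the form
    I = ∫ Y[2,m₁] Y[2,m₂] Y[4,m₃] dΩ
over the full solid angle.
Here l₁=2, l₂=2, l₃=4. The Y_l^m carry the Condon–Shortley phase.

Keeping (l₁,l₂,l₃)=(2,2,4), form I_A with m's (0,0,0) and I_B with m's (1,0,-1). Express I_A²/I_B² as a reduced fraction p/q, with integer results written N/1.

Shared (l₁,l₂,l₃)=(2,2,4): N and (l;000)² cancel in I_A²/I_B².
A: Δ = 0!·4!·4!/9! = 1/630; Racah Σ t=0..0: t=0:+1/16 = 1/16; ⇒ 3j(2 2 4; 0 0 0)² = 2/35, sgn +1
B: Δ = 0!·4!·4!/9! = 1/630; Racah Σ t=0..0: t=0:+1/24 = 1/24; ⇒ 3j(2 2 4; 1 0 -1)² = 1/21, sgn -1
I_A²/I_B² = (2/35)/(1/21) = 6/5

6/5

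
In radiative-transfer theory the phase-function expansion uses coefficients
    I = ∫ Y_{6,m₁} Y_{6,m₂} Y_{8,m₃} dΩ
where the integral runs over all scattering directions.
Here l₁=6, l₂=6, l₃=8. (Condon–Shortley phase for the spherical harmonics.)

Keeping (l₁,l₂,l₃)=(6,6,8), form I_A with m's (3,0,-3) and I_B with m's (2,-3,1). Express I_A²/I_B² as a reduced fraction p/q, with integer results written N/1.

Same 6,6,8: normalisation and zero-m 3j drop out of the ratio.
A: Δ: 4! 8! 8! / 21! → 1/1309458150; sum: t=0:+1/24883200 t=1:−1/6220800 t=2:+1/11612160 t=3:−1/174182400 = -1/24883200; 3j²(6 6 8; 3 0 -3) = Δ·Π!·Σ² = 28/4199  (sign +1)
B: Δ: 4! 8! 8! / 21! → 1/1309458150; sum: t=0:+1/9953280 t=1:−1/6220800 t=2:+1/29030400 t=3:−1/1219276800 = -13/487710720; 3j²(6 6 8; 2 -3 1) = Δ·Π!·Σ² = 52/24871  (sign +1)
I_A²/I_B² = (28/4199)/(52/24871) = 539/169

539/169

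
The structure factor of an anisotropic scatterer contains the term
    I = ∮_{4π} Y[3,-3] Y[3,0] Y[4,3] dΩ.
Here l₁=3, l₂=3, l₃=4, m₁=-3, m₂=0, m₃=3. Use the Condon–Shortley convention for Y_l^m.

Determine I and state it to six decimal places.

0.203551

Rules hold: Σm=0, L=10 even, 0≤4≤6.
N = 7·7·9 = 441
Δ = 2!·4!·4!/11! = 1/34650
Racah Σ t=0..2: t=0:+1/72 t=1:−1/16 t=2:+1/72 = -5/144
⇒ 3j(3 3 4; 0 0 0)² = 2/77, sgn -1
Racah Σ t=2..2: t=2:+1/288 = 1/288
⇒ 3j(3 3 4; -3 0 3)² = 1/22, sgn -1
4πI² = N·(3j₀)²·(3jₘ)² = 63/121
I = +1·√(0.520661/4π) = 0.20355073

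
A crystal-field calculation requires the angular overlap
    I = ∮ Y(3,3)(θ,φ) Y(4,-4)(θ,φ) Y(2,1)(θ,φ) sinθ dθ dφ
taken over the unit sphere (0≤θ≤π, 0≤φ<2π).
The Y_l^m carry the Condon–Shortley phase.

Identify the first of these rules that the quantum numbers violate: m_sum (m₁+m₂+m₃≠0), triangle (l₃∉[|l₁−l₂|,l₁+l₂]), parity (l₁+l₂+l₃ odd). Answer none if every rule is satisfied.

Σmᵢ = 0  ✓
l₃∈[|l₁−l₂|,l₁+l₂]=[1,7], have l₃=2  ✓
Σlᵢ = 9 ⇒ odd  ✗

parity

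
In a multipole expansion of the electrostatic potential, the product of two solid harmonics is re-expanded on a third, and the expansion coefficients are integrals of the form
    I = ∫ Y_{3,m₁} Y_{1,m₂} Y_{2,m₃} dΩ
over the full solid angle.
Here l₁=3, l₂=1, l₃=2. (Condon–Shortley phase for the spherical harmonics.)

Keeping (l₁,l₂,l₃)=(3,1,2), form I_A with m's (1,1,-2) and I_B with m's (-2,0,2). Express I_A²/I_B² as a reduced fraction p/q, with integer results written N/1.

1/5

l's match ⇒ only the (l;m) 3-j factors differ between A and B.
A: triangle coeff Δ(3,1,2) = 1/105; Σ_t [2,2]: t=2:+1/48 = 1/48; (3j)²=1/105 [(3 1 2; 1 1 -2)], sign=+1
B: triangle coeff Δ(3,1,2) = 1/105; Σ_t [1,1]: t=1:−1/24 = -1/24; (3j)²=1/21 [(3 1 2; -2 0 2)], sign=-1
I_A²/I_B² = (1/105)/(1/21) = 1/5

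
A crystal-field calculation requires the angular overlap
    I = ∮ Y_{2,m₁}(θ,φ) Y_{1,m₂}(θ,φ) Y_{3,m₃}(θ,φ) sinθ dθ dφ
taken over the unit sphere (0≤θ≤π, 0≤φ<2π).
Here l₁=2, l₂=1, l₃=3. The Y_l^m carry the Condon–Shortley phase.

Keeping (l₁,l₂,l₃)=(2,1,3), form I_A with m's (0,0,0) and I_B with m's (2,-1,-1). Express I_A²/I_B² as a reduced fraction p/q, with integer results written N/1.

9/1

Same 2,1,3: normalisation and zero-m 3j drop out of the ratio.
A: Δ: 0! 4! 2! / 7! → 1/105; sum: t=0:+1/4 = 1/4; 3j²(2 1 3; 0 0 0) = Δ·Π!·Σ² = 3/35  (sign -1)
B: Δ: 0! 4! 2! / 7! → 1/105; sum: t=0:+1/48 = 1/48; 3j²(2 1 3; 2 -1 -1) = Δ·Π!·Σ² = 1/105  (sign +1)
I_A²/I_B² = (3/35)/(1/105) = 9/1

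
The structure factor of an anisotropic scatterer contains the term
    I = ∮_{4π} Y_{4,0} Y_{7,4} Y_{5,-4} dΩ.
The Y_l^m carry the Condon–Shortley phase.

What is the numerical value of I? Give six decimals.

-0.153174

m-sum 0 ✓  L=16 even ✓  3≤5≤11 ✓
Π(2lᵢ+1) = 9×15×11 = 1485
triangle coeff Δ(4,7,5) = 1/6126120
Σ_t [2,4]: t=2:+1/69120 t=3:−1/20736 t=4:+1/69120 = -1/51840
(3j)²=280/21879 [(4 7 5; 0 0 0)], sign=+1
Σ_t [3,4]: t=3:−1/1451520 t=4:+1/483840 = 1/725760
(3j)²=24/1547 [(4 7 5; 0 4 -4)], sign=-1
⇒ 4πI² = 14400/48841
I = (-1)√(14400/48841/(4π)) = -0.15317364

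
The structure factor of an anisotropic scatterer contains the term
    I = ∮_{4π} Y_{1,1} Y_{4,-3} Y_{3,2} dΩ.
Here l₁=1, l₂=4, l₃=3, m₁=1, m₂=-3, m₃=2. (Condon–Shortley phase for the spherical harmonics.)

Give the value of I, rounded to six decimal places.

-0.282095

m-sum 0 ✓  L=8 even ✓  3≤3≤5 ✓
Π(2lᵢ+1) = 3×9×7 = 189
triangle coeff Δ(1,4,3) = 1/252
Σ_t [1,1]: t=1:−1/36 = -1/36
(3j)²=4/63 [(1 4 3; 0 0 0)], sign=+1
Σ_t [0,0]: t=0:+1/240 = 1/240
(3j)²=1/12 [(1 4 3; 1 -3 2)], sign=-1
⇒ 4πI² = 1/1
I = (-1)√(1/1/(4π)) = -0.28209479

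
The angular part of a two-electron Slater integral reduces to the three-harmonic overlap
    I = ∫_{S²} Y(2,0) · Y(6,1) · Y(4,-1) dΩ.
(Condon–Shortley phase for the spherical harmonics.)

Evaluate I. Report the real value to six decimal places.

Checks pass: Σm=0; 12 even; l₃=4∈[4,8].
(2·2+1)(2·6+1)(2·4+1) = 585
Δ: 4! 0! 8! / 13! → 1/6435
sum: t=2:+1/2304 = 1/2304
3j²(2 6 4; 0 0 0) = Δ·Π!·Σ² = 5/143  (sign +1)
sum: t=2:+1/2880 = 1/2880
3j²(2 6 4; 0 1 -1) = Δ·Π!·Σ² = 14/429  (sign -1)
combine: 4πI² = 585·5/143·14/429 = 1050/1573
take √, sign -1: I = -0.23047581

-0.230476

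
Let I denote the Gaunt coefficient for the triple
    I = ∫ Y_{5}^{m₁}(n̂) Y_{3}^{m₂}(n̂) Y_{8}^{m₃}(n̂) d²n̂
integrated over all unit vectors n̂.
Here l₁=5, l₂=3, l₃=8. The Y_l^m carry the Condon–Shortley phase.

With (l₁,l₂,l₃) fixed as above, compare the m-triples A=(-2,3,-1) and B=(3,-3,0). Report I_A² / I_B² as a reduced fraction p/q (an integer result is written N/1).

Same 5,3,8: normalisation and zero-m 3j drop out of the ratio.
A: Δ: 0! 10! 6! / 17! → 1/136136; sum: t=0:+1/21772800 = 1/21772800; 3j²(5 3 8; -2 3 -1) = Δ·Π!·Σ² = 3/4862  (sign -1)
B: Δ: 0! 10! 6! / 17! → 1/136136; sum: t=0:+1/58060800 = 1/58060800; 3j²(5 3 8; 3 -3 0) = Δ·Π!·Σ² = 1/4862  (sign +1)
I_A²/I_B² = (3/4862)/(1/4862) = 3/1

3/1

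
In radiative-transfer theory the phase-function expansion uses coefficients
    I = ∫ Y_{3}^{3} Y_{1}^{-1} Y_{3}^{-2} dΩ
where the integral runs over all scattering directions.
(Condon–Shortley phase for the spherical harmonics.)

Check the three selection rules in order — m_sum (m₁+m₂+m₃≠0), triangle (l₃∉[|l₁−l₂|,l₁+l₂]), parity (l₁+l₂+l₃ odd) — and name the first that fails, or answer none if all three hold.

Σmᵢ = 0  ✓
l₃∈[|l₁−l₂|,l₁+l₂]=[2,4], have l₃=3  ✓
Σlᵢ = 7 ⇒ odd  ✗

parity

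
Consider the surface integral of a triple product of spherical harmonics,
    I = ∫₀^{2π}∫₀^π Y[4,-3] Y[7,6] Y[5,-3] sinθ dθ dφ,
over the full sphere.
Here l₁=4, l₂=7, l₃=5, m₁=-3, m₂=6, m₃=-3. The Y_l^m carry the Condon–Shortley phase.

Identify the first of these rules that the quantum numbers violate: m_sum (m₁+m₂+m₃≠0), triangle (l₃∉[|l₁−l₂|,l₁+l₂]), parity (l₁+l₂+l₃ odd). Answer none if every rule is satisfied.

azimuthal sum: -3 + 6 − 3 = 0  ✓
3 ≤ 5 ≤ 11 (triangle on l)  ✓
L = 4 + 7 + 5 = 16 (even)  ✓

none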